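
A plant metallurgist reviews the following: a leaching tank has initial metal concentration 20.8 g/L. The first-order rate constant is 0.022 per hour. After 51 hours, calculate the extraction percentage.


67.4372%

Compute the exponent:
-k * t = -0.022 * 51 = -1.122
Remaining concentration:
C = 20.8 * exp(-1.122)
= 20.8 * 0.3256278872
= 6.773060053 g/L
Extracted = 20.8 - 6.773060053 = 14.02693995 g/L
Extraction % = 14.02693995 / 20.8 * 100
= 67.4372%


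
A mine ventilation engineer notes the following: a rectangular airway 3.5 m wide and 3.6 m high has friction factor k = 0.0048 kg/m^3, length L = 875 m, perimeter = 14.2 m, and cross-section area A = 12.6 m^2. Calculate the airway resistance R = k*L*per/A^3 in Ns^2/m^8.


Compute the numerator:
k * L * per = 0.0048 * 875 * 14.2
= 59.64
Compute the denominator:
A^3 = 12.6^3 = 2000.376
Resistance:
R = 59.64 / 2000.376
= 0.0298 Ns^2/m^8

0.0298 Ns^2/m^8


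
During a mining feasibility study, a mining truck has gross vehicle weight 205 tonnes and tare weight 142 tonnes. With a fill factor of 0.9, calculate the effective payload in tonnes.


Maximum payload = gross - tare
= 205 - 142 = 63 tonnes
Effective payload = max payload * fill factor
= 63 * 0.9
= 56.7 tonnes

56.7 tonnes


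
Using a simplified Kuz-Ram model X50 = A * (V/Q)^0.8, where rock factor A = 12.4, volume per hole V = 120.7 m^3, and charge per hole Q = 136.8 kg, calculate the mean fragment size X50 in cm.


Compute V/Q:
V/Q = 120.7 / 136.8 = 0.8823099415
Raise to the power 0.8:
(V/Q)^0.8 = 0.8823099415^0.8 = 0.9046840596
Multiply by A:
X50 = 12.4 * 0.9046840596
= 11.2181 cm

11.2181 cm


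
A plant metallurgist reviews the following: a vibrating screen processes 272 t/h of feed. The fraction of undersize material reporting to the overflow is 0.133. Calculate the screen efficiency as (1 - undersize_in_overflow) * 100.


86.7%

Screen efficiency = (1 - fraction of undersize in overflow) * 100
= (1 - 0.133) * 100
= 0.867 * 100
= 86.7%


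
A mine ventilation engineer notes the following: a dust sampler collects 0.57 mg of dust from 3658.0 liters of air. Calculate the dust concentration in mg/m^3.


Convert liters to m^3: 1 m^3 = 1000 L
Concentration = mass / volume * 1000
= 0.57 / 3658.0 * 1000
= 0.000155822854 * 1000
= 0.1558 mg/m^3

0.1558 mg/m^3


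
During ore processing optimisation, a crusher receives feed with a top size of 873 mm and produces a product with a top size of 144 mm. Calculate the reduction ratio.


Reduction ratio = feed size / product size
= 873 / 144
= 6.0625

6.0625


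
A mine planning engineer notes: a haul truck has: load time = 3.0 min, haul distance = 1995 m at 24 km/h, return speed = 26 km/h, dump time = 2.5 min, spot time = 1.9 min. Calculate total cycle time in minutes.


16.9913 min

Convert haul speed to m/min: 24 * 1000/60 = 400 m/min
Haul time = 1995 / 400 = 4.9875 min
Convert return speed to m/min: 26 * 1000/60 = 433.3333333 m/min
Return time = 1995 / 433.3333333 = 4.603846154 min
Total cycle time:
= 3.0 + 4.9875 + 2.5 + 4.603846154 + 1.9
= 16.9913 min


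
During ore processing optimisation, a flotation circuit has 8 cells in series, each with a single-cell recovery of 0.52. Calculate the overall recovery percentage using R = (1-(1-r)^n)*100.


99.7182%

Complement of single-cell recovery:
1 - r = 1 - 0.52 = 0.48
Raise to power n:
(1 - r)^8 = 0.48^8 = 0.002817928043
Overall recovery:
R = (1 - 0.002817928043) * 100
= 99.7182%


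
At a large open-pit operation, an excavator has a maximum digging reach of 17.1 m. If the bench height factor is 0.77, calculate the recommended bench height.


13.167 m

Bench height = reach * factor
= 17.1 * 0.77
= 13.167 m


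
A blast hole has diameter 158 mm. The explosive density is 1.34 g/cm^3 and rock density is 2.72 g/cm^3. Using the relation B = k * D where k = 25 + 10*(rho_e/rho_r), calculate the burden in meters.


4.7284 m

First, compute k:
rho_e / rho_r = 1.34 / 2.72 = 0.4926470588
k = 25 + 10 * 0.4926470588 = 29.92647059
Then, compute burden:
B = k * D / 1000 = 29.92647059 * 158 / 1000
= 4728.382353 / 1000
= 4.7284 m


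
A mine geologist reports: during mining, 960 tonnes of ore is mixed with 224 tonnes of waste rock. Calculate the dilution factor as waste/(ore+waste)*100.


18.9189%

Total material = ore + waste
= 960 + 224 = 1184 tonnes
Dilution = waste / total * 100
= 224 / 1184 * 100
= 0.1891891892 * 100
= 18.9189%


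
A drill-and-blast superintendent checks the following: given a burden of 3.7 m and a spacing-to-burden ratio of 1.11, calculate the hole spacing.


4.107 m

Spacing = burden * ratio
= 3.7 * 1.11
= 4.107 m


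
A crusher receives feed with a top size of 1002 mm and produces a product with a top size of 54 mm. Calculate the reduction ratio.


18.5556

Reduction ratio = feed size / product size
= 1002 / 54
= 18.5556


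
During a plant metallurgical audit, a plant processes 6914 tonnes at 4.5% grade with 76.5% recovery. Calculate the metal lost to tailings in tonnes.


73.1156 tonnes

Total metal in feed:
= 6914 * 4.5 / 100 = 311.13 tonnes
Metal recovered:
= 311.13 * 76.5 / 100 = 238.01445 tonnes
Metal lost to tailings:
= 311.13 - 238.01445
= 73.1156 tonnes


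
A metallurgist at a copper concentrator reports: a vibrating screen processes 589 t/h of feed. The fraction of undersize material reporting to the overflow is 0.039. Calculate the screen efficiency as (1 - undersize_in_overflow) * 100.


96.1%

Screen efficiency = (1 - fraction of undersize in overflow) * 100
= (1 - 0.039) * 100
= 0.961 * 100
= 96.1%


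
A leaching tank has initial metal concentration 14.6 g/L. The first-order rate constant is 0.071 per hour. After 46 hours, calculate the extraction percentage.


96.1841%

Compute the exponent:
-k * t = -0.071 * 46 = -3.266
Remaining concentration:
C = 14.6 * exp(-3.266)
= 14.6 * 0.03815875724
= 0.5571178557 g/L
Extracted = 14.6 - 0.5571178557 = 14.04288214 g/L
Extraction % = 14.04288214 / 14.6 * 100
= 96.1841%


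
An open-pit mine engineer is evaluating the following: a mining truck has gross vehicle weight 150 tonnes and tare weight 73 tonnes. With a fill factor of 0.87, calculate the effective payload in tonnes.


Maximum payload = gross - tare
= 150 - 73 = 77 tonnes
Effective payload = max payload * fill factor
= 77 * 0.87
= 66.99 tonnes

66.99 tonnes


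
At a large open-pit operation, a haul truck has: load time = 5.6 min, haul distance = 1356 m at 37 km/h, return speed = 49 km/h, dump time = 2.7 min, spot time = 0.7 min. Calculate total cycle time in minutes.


12.8593 min

Convert haul speed to m/min: 37 * 1000/60 = 616.6666667 m/min
Haul time = 1356 / 616.6666667 = 2.198918919 min
Convert return speed to m/min: 49 * 1000/60 = 816.6666667 m/min
Return time = 1356 / 816.6666667 = 1.660408163 min
Total cycle time:
= 5.6 + 2.198918919 + 2.7 + 1.660408163 + 0.7
= 12.8593 min


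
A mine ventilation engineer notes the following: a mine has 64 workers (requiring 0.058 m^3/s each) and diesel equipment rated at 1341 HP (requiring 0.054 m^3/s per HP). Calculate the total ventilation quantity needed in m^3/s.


Airflow for workers:
Q_people = 64 * 0.058 = 3.712 m^3/s
Airflow for diesel equipment:
Q_diesel = 1341 * 0.054 = 72.414 m^3/s
Total ventilation:
Q_total = 3.712 + 72.414
= 76.126 m^3/s

76.126 m^3/s


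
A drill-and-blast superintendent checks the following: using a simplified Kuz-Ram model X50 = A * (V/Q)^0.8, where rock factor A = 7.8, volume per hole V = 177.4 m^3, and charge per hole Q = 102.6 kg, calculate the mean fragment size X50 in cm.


Compute V/Q:
V/Q = 177.4 / 102.6 = 1.729044834
Raise to the power 0.8:
(V/Q)^0.8 = 1.729044834^0.8 = 1.549690618
Multiply by A:
X50 = 7.8 * 1.549690618
= 12.0876 cm

12.0876 cm


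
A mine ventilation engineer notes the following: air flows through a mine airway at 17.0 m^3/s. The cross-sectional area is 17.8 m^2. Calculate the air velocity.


0.9551 m/s

Velocity = flow rate / cross-sectional area
= 17.0 / 17.8
= 0.9551 m/s


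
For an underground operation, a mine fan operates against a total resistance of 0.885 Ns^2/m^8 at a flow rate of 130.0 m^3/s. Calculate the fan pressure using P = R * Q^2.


Compute Q^2:
Q^2 = 130.0^2 = 16900.0
Compute pressure:
P = R * Q^2 = 0.885 * 16900.0
= 14956.5 Pa

14956.5 Pa


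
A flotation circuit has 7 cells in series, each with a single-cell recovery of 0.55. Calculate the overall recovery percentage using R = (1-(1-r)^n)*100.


Complement of single-cell recovery:
1 - r = 1 - 0.55 = 0.45
Raise to power n:
(1 - r)^7 = 0.45^7 = 0.003736694531
Overall recovery:
R = (1 - 0.003736694531) * 100
= 99.6263%

99.6263%


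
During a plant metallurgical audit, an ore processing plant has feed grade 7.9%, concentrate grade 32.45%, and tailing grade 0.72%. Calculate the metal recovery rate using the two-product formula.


Using the two-product formula:
R = 100 * c * (f - t) / (f * (c - t))
Numerator = 100 * 32.45 * (7.9 - 0.72)
= 100 * 32.45 * 7.18
= 23299.1
Denominator = 7.9 * (32.45 - 0.72)
= 7.9 * 31.73
= 250.667
R = 23299.1 / 250.667
= 92.9484%

92.9484%


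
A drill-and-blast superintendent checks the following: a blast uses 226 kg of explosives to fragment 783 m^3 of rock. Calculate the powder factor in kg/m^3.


Powder factor = explosive mass / rock volume
= 226 / 783
= 0.2886 kg/m^3

0.2886 kg/m^3


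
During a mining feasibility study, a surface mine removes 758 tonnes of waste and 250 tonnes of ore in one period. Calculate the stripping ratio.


3.032

Stripping ratio = waste tonnage / ore tonnage
= 758 / 250
= 3.032


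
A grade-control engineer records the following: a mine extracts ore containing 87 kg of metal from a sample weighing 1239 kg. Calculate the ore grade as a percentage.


7.0218%

Ore grade = (metal mass / ore mass) * 100
= (87 / 1239) * 100
= 0.07021791768 * 100
= 7.0218%


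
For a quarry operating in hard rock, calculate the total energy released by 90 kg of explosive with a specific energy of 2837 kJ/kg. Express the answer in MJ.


255.33 MJ

Energy = mass * specific_energy / 1000
= 90 * 2837 / 1000
= 255330 / 1000
= 255.33 MJ


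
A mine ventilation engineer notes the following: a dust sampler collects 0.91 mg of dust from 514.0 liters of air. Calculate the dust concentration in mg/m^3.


1.7704 mg/m^3

Convert liters to m^3: 1 m^3 = 1000 L
Concentration = mass / volume * 1000
= 0.91 / 514.0 * 1000
= 0.001770428016 * 1000
= 1.7704 mg/m^3


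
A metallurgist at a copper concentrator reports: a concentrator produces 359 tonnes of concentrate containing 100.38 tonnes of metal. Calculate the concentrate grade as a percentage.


27.961%

Grade = (metal in concentrate / concentrate mass) * 100
= (100.38 / 359) * 100
= 0.2796100279 * 100
= 27.961%


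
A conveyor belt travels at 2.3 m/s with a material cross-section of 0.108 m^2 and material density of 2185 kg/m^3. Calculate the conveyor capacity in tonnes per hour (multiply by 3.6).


1953.9144 t/h

Volumetric flow = speed * area
= 2.3 * 0.108 = 0.2484 m^3/s
Mass flow = volumetric * density
= 0.2484 * 2185 = 542.754 kg/s
Convert to t/h: multiply by 3.6
Capacity = 542.754 * 3.6
= 1953.9144 t/h


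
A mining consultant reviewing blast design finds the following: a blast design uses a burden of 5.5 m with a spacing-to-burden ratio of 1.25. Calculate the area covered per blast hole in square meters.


First, find the spacing:
Spacing = burden * ratio = 5.5 * 1.25
= 6.875 m
Then, calculate the area:
Area = burden * spacing = 5.5 * 6.875
= 37.8125 m^2

37.8125 m^2


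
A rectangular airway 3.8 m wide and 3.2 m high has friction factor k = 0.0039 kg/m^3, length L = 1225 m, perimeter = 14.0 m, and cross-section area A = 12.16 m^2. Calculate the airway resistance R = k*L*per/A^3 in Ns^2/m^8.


Compute the numerator:
k * L * per = 0.0039 * 1225 * 14.0
= 66.885
Compute the denominator:
A^3 = 12.16^3 = 1798.045696
Resistance:
R = 66.885 / 1798.045696
= 0.0372 Ns^2/m^8

0.0372 Ns^2/m^8


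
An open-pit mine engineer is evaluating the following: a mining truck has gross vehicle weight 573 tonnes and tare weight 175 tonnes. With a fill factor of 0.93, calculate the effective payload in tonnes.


Maximum payload = gross - tare
= 573 - 175 = 398 tonnes
Effective payload = max payload * fill factor
= 398 * 0.93
= 370.14 tonnes

370.14 tonnes


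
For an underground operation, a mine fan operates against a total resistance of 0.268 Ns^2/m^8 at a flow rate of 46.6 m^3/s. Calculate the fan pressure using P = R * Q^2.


581.9781 Pa

Compute Q^2:
Q^2 = 46.6^2 = 2171.56
Compute pressure:
P = R * Q^2 = 0.268 * 2171.56
= 581.9781 Pa


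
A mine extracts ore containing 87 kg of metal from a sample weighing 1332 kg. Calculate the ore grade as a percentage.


Ore grade = (metal mass / ore mass) * 100
= (87 / 1332) * 100
= 0.06531531532 * 100
= 6.5315%

6.5315%


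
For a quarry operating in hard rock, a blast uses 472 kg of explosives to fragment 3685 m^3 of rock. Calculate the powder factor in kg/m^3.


Powder factor = explosive mass / rock volume
= 472 / 3685
= 0.1281 kg/m^3

0.1281 kg/m^3


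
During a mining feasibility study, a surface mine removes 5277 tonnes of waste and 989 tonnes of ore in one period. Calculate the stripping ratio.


Stripping ratio = waste tonnage / ore tonnage
= 5277 / 989
= 5.3357

5.3357


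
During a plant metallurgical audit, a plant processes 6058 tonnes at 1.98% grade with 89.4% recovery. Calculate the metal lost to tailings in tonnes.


Total metal in feed:
= 6058 * 1.98 / 100 = 119.9484 tonnes
Metal recovered:
= 119.9484 * 89.4 / 100 = 107.2338696 tonnes
Metal lost to tailings:
= 119.9484 - 107.2338696
= 12.7145 tonnes

12.7145 tonnes


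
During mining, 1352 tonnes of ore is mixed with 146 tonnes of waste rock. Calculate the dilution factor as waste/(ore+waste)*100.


Total material = ore + waste
= 1352 + 146 = 1498 tonnes
Dilution = waste / total * 100
= 146 / 1498 * 100
= 0.09746328438 * 100
= 9.7463%

9.7463%


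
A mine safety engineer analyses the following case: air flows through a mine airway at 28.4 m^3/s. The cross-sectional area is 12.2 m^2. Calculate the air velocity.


2.3279 m/s

Velocity = flow rate / cross-sectional area
= 28.4 / 12.2
= 2.3279 m/s


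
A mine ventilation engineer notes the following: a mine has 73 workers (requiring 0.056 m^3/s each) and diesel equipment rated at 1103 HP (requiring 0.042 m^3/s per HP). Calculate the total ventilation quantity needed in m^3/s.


50.414 m^3/s

Airflow for workers:
Q_people = 73 * 0.056 = 4.088 m^3/s
Airflow for diesel equipment:
Q_diesel = 1103 * 0.042 = 46.326 m^3/s
Total ventilation:
Q_total = 4.088 + 46.326
= 50.414 m^3/s


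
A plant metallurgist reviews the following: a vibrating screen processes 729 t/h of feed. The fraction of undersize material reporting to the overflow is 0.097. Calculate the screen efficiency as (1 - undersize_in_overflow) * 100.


Screen efficiency = (1 - fraction of undersize in overflow) * 100
= (1 - 0.097) * 100
= 0.903 * 100
= 90.3%

90.3%


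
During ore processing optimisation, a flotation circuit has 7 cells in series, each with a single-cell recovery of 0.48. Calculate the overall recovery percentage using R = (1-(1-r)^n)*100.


Complement of single-cell recovery:
1 - r = 1 - 0.48 = 0.52
Raise to power n:
(1 - r)^7 = 0.52^7 = 0.01028071703
Overall recovery:
R = (1 - 0.01028071703) * 100
= 98.9719%

98.9719%


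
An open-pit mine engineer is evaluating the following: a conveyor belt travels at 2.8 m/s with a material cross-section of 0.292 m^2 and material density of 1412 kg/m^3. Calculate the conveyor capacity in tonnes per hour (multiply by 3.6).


4156.0243 t/h

Volumetric flow = speed * area
= 2.8 * 0.292 = 0.8176 m^3/s
Mass flow = volumetric * density
= 0.8176 * 1412 = 1154.4512 kg/s
Convert to t/h: multiply by 3.6
Capacity = 1154.4512 * 3.6
= 4156.0243 t/h


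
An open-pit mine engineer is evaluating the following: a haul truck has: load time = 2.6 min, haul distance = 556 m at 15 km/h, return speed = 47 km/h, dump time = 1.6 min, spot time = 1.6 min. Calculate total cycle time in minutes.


8.7338 min

Convert haul speed to m/min: 15 * 1000/60 = 250 m/min
Haul time = 556 / 250 = 2.224 min
Convert return speed to m/min: 47 * 1000/60 = 783.3333333 m/min
Return time = 556 / 783.3333333 = 0.709787234 min
Total cycle time:
= 2.6 + 2.224 + 1.6 + 0.709787234 + 1.6
= 8.7338 min


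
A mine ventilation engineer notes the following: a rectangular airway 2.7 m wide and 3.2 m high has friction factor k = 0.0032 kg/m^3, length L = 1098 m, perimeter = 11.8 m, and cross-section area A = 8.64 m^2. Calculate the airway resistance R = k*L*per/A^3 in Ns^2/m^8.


0.0643 Ns^2/m^8

Compute the numerator:
k * L * per = 0.0032 * 1098 * 11.8
= 41.46048
Compute the denominator:
A^3 = 8.64^3 = 644.972544
Resistance:
R = 41.46048 / 644.972544
= 0.0643 Ns^2/m^8


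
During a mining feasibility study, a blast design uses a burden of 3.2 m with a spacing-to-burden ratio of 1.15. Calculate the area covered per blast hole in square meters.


11.776 m^2

First, find the spacing:
Spacing = burden * ratio = 3.2 * 1.15
= 3.68 m
Then, calculate the area:
Area = burden * spacing = 3.2 * 3.68
= 11.776 m^2


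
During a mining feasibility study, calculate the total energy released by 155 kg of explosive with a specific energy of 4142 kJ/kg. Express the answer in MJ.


642.01 MJ

Energy = mass * specific_energy / 1000
= 155 * 4142 / 1000
= 642010 / 1000
= 642.01 MJ


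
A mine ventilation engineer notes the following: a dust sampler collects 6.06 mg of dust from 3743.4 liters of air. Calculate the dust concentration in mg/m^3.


1.6188 mg/m^3

Convert liters to m^3: 1 m^3 = 1000 L
Concentration = mass / volume * 1000
= 6.06 / 3743.4 * 1000
= 0.001618849175 * 1000
= 1.6188 mg/m^3


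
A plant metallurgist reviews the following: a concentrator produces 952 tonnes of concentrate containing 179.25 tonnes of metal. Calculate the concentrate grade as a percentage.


Grade = (metal in concentrate / concentrate mass) * 100
= (179.25 / 952) * 100
= 0.1882878151 * 100
= 18.8288%

18.8288%


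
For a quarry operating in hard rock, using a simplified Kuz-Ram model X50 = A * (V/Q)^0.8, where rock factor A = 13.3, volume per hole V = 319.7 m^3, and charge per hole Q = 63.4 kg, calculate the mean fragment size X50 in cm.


Compute V/Q:
V/Q = 319.7 / 63.4 = 5.042586751
Raise to the power 0.8:
(V/Q)^0.8 = 5.042586751^0.8 = 3.648570167
Multiply by A:
X50 = 13.3 * 3.648570167
= 48.526 cm

48.526 cm


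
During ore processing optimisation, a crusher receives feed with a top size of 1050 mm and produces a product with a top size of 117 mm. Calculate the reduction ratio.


8.9744

Reduction ratio = feed size / product size
= 1050 / 117
= 8.9744


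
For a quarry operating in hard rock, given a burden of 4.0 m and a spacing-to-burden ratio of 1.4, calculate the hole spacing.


5.6 m

Spacing = burden * ratio
= 4.0 * 1.4
= 5.6 m


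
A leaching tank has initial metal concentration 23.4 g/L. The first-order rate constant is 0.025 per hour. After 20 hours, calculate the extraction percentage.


Compute the exponent:
-k * t = -0.025 * 20 = -0.5
Remaining concentration:
C = 23.4 * exp(-0.5)
= 23.4 * 0.6065306597
= 14.19281744 g/L
Extracted = 23.4 - 14.19281744 = 9.207182563 g/L
Extraction % = 9.207182563 / 23.4 * 100
= 39.3469%

39.3469%


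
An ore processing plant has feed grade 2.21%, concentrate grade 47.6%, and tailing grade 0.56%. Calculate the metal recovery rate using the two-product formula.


75.5495%

Using the two-product formula:
R = 100 * c * (f - t) / (f * (c - t))
Numerator = 100 * 47.6 * (2.21 - 0.56)
= 100 * 47.6 * 1.65
= 7854.0
Denominator = 2.21 * (47.6 - 0.56)
= 2.21 * 47.04
= 103.9584
R = 7854.0 / 103.9584
= 75.5495%


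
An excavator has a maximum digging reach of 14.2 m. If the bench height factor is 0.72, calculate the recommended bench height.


10.224 m

Bench height = reach * factor
= 14.2 * 0.72
= 10.224 m


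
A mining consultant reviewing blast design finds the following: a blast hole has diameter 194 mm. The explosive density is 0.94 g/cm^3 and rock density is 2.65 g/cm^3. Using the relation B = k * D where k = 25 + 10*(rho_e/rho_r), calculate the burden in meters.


5.5382 m

First, compute k:
rho_e / rho_r = 0.94 / 2.65 = 0.3547169811
k = 25 + 10 * 0.3547169811 = 28.54716981
Then, compute burden:
B = k * D / 1000 = 28.54716981 * 194 / 1000
= 5538.150943 / 1000
= 5.5382 m


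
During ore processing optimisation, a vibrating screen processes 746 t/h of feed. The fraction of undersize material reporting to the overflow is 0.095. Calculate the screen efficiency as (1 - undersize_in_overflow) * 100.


90.5%

Screen efficiency = (1 - fraction of undersize in overflow) * 100
= (1 - 0.095) * 100
= 0.905 * 100
= 90.5%


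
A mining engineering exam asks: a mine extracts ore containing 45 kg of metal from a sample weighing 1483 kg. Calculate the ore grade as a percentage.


3.0344%

Ore grade = (metal mass / ore mass) * 100
= (45 / 1483) * 100
= 0.03034389751 * 100
= 3.0344%


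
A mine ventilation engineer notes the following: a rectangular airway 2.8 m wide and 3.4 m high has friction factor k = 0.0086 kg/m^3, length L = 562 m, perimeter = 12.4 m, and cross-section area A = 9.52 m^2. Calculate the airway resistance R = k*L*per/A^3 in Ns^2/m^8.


Compute the numerator:
k * L * per = 0.0086 * 562 * 12.4
= 59.93168
Compute the denominator:
A^3 = 9.52^3 = 862.801408
Resistance:
R = 59.93168 / 862.801408
= 0.0695 Ns^2/m^8

0.0695 Ns^2/m^8


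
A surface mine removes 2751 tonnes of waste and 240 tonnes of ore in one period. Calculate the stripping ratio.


11.4625

Stripping ratio = waste tonnage / ore tonnage
= 2751 / 240
= 11.4625


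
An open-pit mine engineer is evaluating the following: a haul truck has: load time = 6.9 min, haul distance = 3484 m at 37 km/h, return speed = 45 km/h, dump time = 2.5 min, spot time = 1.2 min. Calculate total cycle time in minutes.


20.8951 min

Convert haul speed to m/min: 37 * 1000/60 = 616.6666667 m/min
Haul time = 3484 / 616.6666667 = 5.64972973 min
Convert return speed to m/min: 45 * 1000/60 = 750 m/min
Return time = 3484 / 750 = 4.645333333 min
Total cycle time:
= 6.9 + 5.64972973 + 2.5 + 4.645333333 + 1.2
= 20.8951 min


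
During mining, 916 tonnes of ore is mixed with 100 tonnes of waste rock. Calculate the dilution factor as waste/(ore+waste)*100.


Total material = ore + waste
= 916 + 100 = 1016 tonnes
Dilution = waste / total * 100
= 100 / 1016 * 100
= 0.09842519685 * 100
= 9.8425%

9.8425%


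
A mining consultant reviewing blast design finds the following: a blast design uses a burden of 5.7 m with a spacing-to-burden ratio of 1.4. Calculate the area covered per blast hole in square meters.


First, find the spacing:
Spacing = burden * ratio = 5.7 * 1.4
= 7.98 m
Then, calculate the area:
Area = burden * spacing = 5.7 * 7.98
= 45.486 m^2

45.486 m^2


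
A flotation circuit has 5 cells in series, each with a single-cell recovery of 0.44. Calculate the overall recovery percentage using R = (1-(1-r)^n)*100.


Complement of single-cell recovery:
1 - r = 1 - 0.44 = 0.56
Raise to power n:
(1 - r)^5 = 0.56^5 = 0.0550731776
Overall recovery:
R = (1 - 0.0550731776) * 100
= 94.4927%

94.4927%


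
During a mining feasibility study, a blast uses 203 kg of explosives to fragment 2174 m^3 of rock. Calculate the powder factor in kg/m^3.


0.0934 kg/m^3

Powder factor = explosive mass / rock volume
= 203 / 2174
= 0.0934 kg/m^3


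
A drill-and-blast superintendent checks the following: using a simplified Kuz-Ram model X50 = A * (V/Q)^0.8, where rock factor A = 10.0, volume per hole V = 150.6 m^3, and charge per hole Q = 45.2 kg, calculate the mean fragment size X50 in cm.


Compute V/Q:
V/Q = 150.6 / 45.2 = 3.331858407
Raise to the power 0.8:
(V/Q)^0.8 = 3.331858407^0.8 = 2.619082807
Multiply by A:
X50 = 10.0 * 2.619082807
= 26.1908 cm

26.1908 cm


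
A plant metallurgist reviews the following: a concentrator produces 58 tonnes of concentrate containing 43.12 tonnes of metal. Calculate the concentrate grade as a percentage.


74.3448%

Grade = (metal in concentrate / concentrate mass) * 100
= (43.12 / 58) * 100
= 0.7434482759 * 100
= 74.3448%


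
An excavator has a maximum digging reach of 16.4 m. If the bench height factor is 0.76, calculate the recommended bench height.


12.464 m

Bench height = reach * factor
= 16.4 * 0.76
= 12.464 m


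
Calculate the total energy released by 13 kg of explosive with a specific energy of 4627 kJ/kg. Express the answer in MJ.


Energy = mass * specific_energy / 1000
= 13 * 4627 / 1000
= 60151 / 1000
= 60.151 MJ

60.151 MJ


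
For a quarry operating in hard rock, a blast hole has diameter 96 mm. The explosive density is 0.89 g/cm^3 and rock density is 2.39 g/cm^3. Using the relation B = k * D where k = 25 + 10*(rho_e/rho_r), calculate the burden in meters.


First, compute k:
rho_e / rho_r = 0.89 / 2.39 = 0.3723849372
k = 25 + 10 * 0.3723849372 = 28.72384937
Then, compute burden:
B = k * D / 1000 = 28.72384937 * 96 / 1000
= 2757.48954 / 1000
= 2.7575 m

2.7575 m


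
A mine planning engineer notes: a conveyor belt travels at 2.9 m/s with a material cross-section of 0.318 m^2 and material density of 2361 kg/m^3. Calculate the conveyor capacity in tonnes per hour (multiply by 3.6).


7838.3311 t/h

Volumetric flow = speed * area
= 2.9 * 0.318 = 0.9222 m^3/s
Mass flow = volumetric * density
= 0.9222 * 2361 = 2177.3142 kg/s
Convert to t/h: multiply by 3.6
Capacity = 2177.3142 * 3.6
= 7838.3311 t/h


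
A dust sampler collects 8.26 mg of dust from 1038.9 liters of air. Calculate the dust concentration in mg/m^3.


7.9507 mg/m^3

Convert liters to m^3: 1 m^3 = 1000 L
Concentration = mass / volume * 1000
= 8.26 / 1038.9 * 1000
= 0.007950717105 * 1000
= 7.9507 mg/m^3


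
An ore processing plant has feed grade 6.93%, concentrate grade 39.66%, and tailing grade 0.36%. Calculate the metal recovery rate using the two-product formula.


Using the two-product formula:
R = 100 * c * (f - t) / (f * (c - t))
Numerator = 100 * 39.66 * (6.93 - 0.36)
= 100 * 39.66 * 6.57
= 26056.62
Denominator = 6.93 * (39.66 - 0.36)
= 6.93 * 39.3
= 272.349
R = 26056.62 / 272.349
= 95.6736%

95.6736%


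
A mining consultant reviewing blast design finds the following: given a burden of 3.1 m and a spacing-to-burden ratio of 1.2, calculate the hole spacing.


3.72 m

Spacing = burden * ratio
= 3.1 * 1.2
= 3.72 m


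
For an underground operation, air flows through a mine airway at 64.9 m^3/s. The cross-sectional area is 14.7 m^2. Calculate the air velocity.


Velocity = flow rate / cross-sectional area
= 64.9 / 14.7
= 4.415 m/s

4.415 m/s


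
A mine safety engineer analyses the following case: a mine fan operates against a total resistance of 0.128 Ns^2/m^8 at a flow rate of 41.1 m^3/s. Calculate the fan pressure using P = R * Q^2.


Compute Q^2:
Q^2 = 41.1^2 = 1689.21
Compute pressure:
P = R * Q^2 = 0.128 * 1689.21
= 216.2189 Pa

216.2189 Pa


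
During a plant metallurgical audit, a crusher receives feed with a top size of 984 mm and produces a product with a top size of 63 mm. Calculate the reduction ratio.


Reduction ratio = feed size / product size
= 984 / 63
= 15.619

15.619


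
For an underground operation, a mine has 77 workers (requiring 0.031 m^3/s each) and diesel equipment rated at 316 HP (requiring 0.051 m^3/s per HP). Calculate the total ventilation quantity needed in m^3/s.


Airflow for workers:
Q_people = 77 * 0.031 = 2.387 m^3/s
Airflow for diesel equipment:
Q_diesel = 316 * 0.051 = 16.116 m^3/s
Total ventilation:
Q_total = 2.387 + 16.116
= 18.503 m^3/s

18.503 m^3/s


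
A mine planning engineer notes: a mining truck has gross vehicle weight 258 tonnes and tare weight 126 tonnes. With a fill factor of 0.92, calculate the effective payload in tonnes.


121.44 tonnes

Maximum payload = gross - tare
= 258 - 126 = 132 tonnes
Effective payload = max payload * fill factor
= 132 * 0.92
= 121.44 tonnes


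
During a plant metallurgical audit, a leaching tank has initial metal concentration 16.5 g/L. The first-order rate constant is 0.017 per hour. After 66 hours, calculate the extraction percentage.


Compute the exponent:
-k * t = -0.017 * 66 = -1.122
Remaining concentration:
C = 16.5 * exp(-1.122)
= 16.5 * 0.3256278872
= 5.372860138 g/L
Extracted = 16.5 - 5.372860138 = 11.12713986 g/L
Extraction % = 11.12713986 / 16.5 * 100
= 67.4372%

67.4372%


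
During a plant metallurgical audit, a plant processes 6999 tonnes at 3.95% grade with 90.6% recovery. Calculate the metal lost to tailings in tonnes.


25.9873 tonnes

Total metal in feed:
= 6999 * 3.95 / 100 = 276.4605 tonnes
Metal recovered:
= 276.4605 * 90.6 / 100 = 250.473213 tonnes
Metal lost to tailings:
= 276.4605 - 250.473213
= 25.9873 tonnes


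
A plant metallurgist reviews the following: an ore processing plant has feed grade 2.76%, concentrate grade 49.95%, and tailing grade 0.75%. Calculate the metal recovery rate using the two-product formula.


73.9362%

Using the two-product formula:
R = 100 * c * (f - t) / (f * (c - t))
Numerator = 100 * 49.95 * (2.76 - 0.75)
= 100 * 49.95 * 2.01
= 10039.95
Denominator = 2.76 * (49.95 - 0.75)
= 2.76 * 49.2
= 135.792
R = 10039.95 / 135.792
= 73.9362%


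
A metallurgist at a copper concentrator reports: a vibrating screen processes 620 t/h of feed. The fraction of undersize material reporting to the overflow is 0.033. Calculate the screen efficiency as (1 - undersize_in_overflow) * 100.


Screen efficiency = (1 - fraction of undersize in overflow) * 100
= (1 - 0.033) * 100
= 0.967 * 100
= 96.7%

96.7%


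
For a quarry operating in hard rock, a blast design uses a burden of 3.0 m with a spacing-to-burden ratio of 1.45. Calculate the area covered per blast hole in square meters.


13.05 m^2

First, find the spacing:
Spacing = burden * ratio = 3.0 * 1.45
= 4.35 m
Then, calculate the area:
Area = burden * spacing = 3.0 * 4.35
= 13.05 m^2


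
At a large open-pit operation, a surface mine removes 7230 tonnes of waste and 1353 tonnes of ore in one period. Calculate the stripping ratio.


5.3437

Stripping ratio = waste tonnage / ore tonnage
= 7230 / 1353
= 5.3437


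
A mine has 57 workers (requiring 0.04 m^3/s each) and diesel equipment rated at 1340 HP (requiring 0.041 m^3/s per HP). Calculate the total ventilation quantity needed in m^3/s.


57.22 m^3/s

Airflow for workers:
Q_people = 57 * 0.04 = 2.28 m^3/s
Airflow for diesel equipment:
Q_diesel = 1340 * 0.041 = 54.94 m^3/s
Total ventilation:
Q_total = 2.28 + 54.94
= 57.22 m^3/s


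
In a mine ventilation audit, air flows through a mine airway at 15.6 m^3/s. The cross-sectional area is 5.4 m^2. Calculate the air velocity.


2.8889 m/s

Velocity = flow rate / cross-sectional area
= 15.6 / 5.4
= 2.8889 m/s


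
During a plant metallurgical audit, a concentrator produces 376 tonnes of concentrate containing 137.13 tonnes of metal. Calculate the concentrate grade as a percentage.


36.4707%

Grade = (metal in concentrate / concentrate mass) * 100
= (137.13 / 376) * 100
= 0.3647074468 * 100
= 36.4707%


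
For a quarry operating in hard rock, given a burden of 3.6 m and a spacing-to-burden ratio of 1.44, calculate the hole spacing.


Spacing = burden * ratio
= 3.6 * 1.44
= 5.184 m

5.184 m


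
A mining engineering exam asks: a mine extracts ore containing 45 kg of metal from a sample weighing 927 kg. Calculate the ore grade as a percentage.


Ore grade = (metal mass / ore mass) * 100
= (45 / 927) * 100
= 0.04854368932 * 100
= 4.8544%

4.8544%


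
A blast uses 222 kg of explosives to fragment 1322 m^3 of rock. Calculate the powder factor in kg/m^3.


0.1679 kg/m^3

Powder factor = explosive mass / rock volume
= 222 / 1322
= 0.1679 kg/m^3


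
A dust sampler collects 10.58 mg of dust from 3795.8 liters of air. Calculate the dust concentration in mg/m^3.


2.7873 mg/m^3

Convert liters to m^3: 1 m^3 = 1000 L
Concentration = mass / volume * 1000
= 10.58 / 3795.8 * 1000
= 0.002787291217 * 1000
= 2.7873 mg/m^3


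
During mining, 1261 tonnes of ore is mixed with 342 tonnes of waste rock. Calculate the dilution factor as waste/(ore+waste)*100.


21.335%

Total material = ore + waste
= 1261 + 342 = 1603 tonnes
Dilution = waste / total * 100
= 342 / 1603 * 100
= 0.2133499688 * 100
= 21.335%


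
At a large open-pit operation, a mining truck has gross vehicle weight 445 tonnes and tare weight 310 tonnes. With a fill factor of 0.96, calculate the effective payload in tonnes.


129.6 tonnes

Maximum payload = gross - tare
= 445 - 310 = 135 tonnes
Effective payload = max payload * fill factor
= 135 * 0.96
= 129.6 tonnes


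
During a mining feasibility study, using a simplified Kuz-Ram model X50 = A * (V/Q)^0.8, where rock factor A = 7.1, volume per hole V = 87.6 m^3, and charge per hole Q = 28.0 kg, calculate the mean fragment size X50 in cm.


17.6822 cm

Compute V/Q:
V/Q = 87.6 / 28.0 = 3.128571429
Raise to the power 0.8:
(V/Q)^0.8 = 3.128571429^0.8 = 2.490444454
Multiply by A:
X50 = 7.1 * 2.490444454
= 17.6822 cm


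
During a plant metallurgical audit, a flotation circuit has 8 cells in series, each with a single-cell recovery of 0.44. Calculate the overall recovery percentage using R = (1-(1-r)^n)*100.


Complement of single-cell recovery:
1 - r = 1 - 0.44 = 0.56
Raise to power n:
(1 - r)^8 = 0.56^8 = 0.009671731157
Overall recovery:
R = (1 - 0.009671731157) * 100
= 99.0328%

99.0328%


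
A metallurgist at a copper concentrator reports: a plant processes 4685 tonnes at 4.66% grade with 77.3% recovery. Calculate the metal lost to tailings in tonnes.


Total metal in feed:
= 4685 * 4.66 / 100 = 218.321 tonnes
Metal recovered:
= 218.321 * 77.3 / 100 = 168.762133 tonnes
Metal lost to tailings:
= 218.321 - 168.762133
= 49.5589 tonnes

49.5589 tonnes


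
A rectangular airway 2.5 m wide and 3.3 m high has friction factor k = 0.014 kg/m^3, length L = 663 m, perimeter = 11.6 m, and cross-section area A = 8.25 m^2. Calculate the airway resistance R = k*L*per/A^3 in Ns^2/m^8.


Compute the numerator:
k * L * per = 0.014 * 663 * 11.6
= 107.6712
Compute the denominator:
A^3 = 8.25^3 = 561.515625
Resistance:
R = 107.6712 / 561.515625
= 0.1918 Ns^2/m^8

0.1918 Ns^2/m^8


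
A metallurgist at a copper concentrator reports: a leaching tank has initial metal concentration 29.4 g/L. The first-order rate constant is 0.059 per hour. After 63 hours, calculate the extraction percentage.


Compute the exponent:
-k * t = -0.059 * 63 = -3.717
Remaining concentration:
C = 29.4 * exp(-3.717)
= 29.4 * 0.02430677891
= 0.7146193 g/L
Extracted = 29.4 - 0.7146193 = 28.6853807 g/L
Extraction % = 28.6853807 / 29.4 * 100
= 97.5693%

97.5693%


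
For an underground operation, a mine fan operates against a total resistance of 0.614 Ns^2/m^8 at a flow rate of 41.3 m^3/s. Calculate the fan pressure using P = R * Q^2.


1047.2937 Pa

Compute Q^2:
Q^2 = 41.3^2 = 1705.69
Compute pressure:
P = R * Q^2 = 0.614 * 1705.69
= 1047.2937 Pa


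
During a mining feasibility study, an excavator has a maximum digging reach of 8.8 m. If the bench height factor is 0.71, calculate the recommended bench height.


Bench height = reach * factor
= 8.8 * 0.71
= 6.248 m

6.248 m


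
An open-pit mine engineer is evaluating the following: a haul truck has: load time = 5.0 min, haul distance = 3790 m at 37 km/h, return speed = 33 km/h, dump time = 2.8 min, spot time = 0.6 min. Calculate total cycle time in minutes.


Convert haul speed to m/min: 37 * 1000/60 = 616.6666667 m/min
Haul time = 3790 / 616.6666667 = 6.145945946 min
Convert return speed to m/min: 33 * 1000/60 = 550 m/min
Return time = 3790 / 550 = 6.890909091 min
Total cycle time:
= 5.0 + 6.145945946 + 2.8 + 6.890909091 + 0.6
= 21.4369 min

21.4369 min


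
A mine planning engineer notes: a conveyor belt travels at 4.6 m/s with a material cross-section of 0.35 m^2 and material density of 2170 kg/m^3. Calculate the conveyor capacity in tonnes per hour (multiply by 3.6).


12577.32 t/h

Volumetric flow = speed * area
= 4.6 * 0.35 = 1.61 m^3/s
Mass flow = volumetric * density
= 1.61 * 2170 = 3493.7 kg/s
Convert to t/h: multiply by 3.6
Capacity = 3493.7 * 3.6
= 12577.32 t/h


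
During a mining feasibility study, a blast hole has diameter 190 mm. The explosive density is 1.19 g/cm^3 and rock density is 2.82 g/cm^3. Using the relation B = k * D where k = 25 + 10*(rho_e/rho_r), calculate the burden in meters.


First, compute k:
rho_e / rho_r = 1.19 / 2.82 = 0.4219858156
k = 25 + 10 * 0.4219858156 = 29.21985816
Then, compute burden:
B = k * D / 1000 = 29.21985816 * 190 / 1000
= 5551.77305 / 1000
= 5.5518 m

5.5518 m


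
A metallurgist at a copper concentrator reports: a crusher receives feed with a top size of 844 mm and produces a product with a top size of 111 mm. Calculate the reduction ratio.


Reduction ratio = feed size / product size
= 844 / 111
= 7.6036

7.6036


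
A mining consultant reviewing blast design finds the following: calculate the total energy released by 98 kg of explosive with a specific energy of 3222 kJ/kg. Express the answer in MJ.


Energy = mass * specific_energy / 1000
= 98 * 3222 / 1000
= 315756 / 1000
= 315.756 MJ

315.756 MJ


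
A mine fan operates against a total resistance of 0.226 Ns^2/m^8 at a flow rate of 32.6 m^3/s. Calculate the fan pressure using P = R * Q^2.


Compute Q^2:
Q^2 = 32.6^2 = 1062.76
Compute pressure:
P = R * Q^2 = 0.226 * 1062.76
= 240.1838 Pa

240.1838 Pa


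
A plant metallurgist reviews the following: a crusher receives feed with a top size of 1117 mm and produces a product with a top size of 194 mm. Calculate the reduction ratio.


5.7577

Reduction ratio = feed size / product size
= 1117 / 194
= 5.7577


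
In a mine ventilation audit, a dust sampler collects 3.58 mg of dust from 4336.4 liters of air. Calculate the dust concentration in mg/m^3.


Convert liters to m^3: 1 m^3 = 1000 L
Concentration = mass / volume * 1000
= 3.58 / 4336.4 * 1000
= 0.0008255695969 * 1000
= 0.8256 mg/m^3

0.8256 mg/m^3


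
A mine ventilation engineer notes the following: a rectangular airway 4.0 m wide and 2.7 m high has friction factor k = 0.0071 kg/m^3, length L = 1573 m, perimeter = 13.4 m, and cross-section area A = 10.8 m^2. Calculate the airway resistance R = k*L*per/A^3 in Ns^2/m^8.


Compute the numerator:
k * L * per = 0.0071 * 1573 * 13.4
= 149.65522
Compute the denominator:
A^3 = 10.8^3 = 1259.712
Resistance:
R = 149.65522 / 1259.712
= 0.1188 Ns^2/m^8

0.1188 Ns^2/m^8


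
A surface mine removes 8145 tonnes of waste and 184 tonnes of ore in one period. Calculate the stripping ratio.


44.2663

Stripping ratio = waste tonnage / ore tonnage
= 8145 / 184
= 44.2663


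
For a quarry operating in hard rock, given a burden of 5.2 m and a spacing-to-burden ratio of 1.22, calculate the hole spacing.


Spacing = burden * ratio
= 5.2 * 1.22
= 6.344 m

6.344 m


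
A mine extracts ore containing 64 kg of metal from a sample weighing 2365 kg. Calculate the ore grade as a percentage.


Ore grade = (metal mass / ore mass) * 100
= (64 / 2365) * 100
= 0.02706131078 * 100
= 2.7061%

2.7061%


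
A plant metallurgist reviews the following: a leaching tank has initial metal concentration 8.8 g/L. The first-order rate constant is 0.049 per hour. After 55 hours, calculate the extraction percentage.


Compute the exponent:
-k * t = -0.049 * 55 = -2.695
Remaining concentration:
C = 8.8 * exp(-2.695)
= 8.8 * 0.06754238177
= 0.5943729596 g/L
Extracted = 8.8 - 0.5943729596 = 8.20562704 g/L
Extraction % = 8.20562704 / 8.8 * 100
= 93.2458%

93.2458%


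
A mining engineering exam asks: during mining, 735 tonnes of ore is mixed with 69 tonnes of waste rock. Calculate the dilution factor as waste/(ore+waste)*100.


Total material = ore + waste
= 735 + 69 = 804 tonnes
Dilution = waste / total * 100
= 69 / 804 * 100
= 0.08582089552 * 100
= 8.5821%

8.5821%
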